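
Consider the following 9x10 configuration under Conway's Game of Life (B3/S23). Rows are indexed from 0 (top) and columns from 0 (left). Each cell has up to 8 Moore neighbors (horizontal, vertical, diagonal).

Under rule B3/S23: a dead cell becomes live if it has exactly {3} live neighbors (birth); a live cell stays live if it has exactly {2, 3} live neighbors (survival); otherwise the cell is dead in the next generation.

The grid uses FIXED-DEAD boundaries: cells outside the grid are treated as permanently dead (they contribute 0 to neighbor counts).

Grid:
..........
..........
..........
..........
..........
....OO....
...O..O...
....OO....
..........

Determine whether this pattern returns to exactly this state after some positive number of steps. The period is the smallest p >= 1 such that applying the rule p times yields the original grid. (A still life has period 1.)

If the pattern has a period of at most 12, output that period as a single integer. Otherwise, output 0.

Simulating and comparing each generation to the original:
Gen 0 (original, given above): 6 live cells
Gen 1: 6 live cells, MATCHES original -> period = 1

Answer: 1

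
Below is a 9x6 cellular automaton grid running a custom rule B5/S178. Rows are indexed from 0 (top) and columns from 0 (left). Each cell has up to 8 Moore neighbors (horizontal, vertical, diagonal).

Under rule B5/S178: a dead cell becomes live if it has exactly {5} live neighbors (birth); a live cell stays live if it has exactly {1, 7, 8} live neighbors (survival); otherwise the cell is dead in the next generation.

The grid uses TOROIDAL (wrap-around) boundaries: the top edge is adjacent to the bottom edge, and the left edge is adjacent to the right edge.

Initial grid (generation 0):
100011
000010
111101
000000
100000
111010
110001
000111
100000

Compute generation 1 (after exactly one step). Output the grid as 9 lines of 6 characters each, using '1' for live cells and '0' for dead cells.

Answer: 000000
100000
000000
000000
000000
000011
000010
100100
000010

Derivation:
Simulating step by step:
Generation 0 (given above): 21 live cells
Generation 1: 7 live cells
(generation 1 grid is the final answer)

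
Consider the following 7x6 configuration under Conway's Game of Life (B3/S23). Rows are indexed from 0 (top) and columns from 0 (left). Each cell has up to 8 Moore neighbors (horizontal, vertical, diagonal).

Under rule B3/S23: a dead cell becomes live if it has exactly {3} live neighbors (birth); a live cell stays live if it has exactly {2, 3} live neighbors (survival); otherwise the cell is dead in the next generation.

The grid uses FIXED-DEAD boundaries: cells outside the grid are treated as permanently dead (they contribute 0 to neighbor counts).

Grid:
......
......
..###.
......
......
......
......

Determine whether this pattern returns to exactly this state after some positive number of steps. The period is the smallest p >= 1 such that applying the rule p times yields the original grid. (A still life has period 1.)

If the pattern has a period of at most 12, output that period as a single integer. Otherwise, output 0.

Answer: 2

Derivation:
Simulating and comparing each generation to the original:
Gen 0 (original, given above): 3 live cells
Gen 1: 3 live cells, differs from original
Gen 2: 3 live cells, MATCHES original -> period = 2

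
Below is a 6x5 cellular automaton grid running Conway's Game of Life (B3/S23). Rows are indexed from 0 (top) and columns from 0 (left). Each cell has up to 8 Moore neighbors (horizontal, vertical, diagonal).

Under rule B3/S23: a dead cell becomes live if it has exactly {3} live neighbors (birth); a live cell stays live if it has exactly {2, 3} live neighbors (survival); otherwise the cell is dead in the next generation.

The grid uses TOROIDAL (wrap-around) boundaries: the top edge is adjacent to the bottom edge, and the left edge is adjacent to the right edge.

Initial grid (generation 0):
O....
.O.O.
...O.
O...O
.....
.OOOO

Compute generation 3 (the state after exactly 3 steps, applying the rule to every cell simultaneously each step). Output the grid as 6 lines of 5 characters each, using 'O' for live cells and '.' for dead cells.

Simulating step by step:
Generation 0 (given above): 10 live cells
Generation 1: 14 live cells
O....
..O.O
O.OO.
....O
.OO..
OOOOO
Generation 2: 10 live cells
.....
O.O.O
OOO..
O...O
.....
...OO
Generation 3: 10 live cells
(generation 3 grid is the final answer)

Answer: O....
O.OOO
..O..
O...O
O..O.
.....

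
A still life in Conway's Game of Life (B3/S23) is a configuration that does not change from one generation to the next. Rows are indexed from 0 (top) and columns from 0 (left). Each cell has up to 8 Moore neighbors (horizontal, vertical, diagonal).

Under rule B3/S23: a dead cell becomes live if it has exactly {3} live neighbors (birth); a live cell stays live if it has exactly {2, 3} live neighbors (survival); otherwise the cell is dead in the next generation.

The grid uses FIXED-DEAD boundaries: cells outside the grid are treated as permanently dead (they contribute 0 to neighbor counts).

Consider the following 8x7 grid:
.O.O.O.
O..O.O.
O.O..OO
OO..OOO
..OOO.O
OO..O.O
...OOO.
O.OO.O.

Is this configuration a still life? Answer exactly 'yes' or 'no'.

Compute generation 1 and compare to generation 0 (given above):
Generation 1:
..O....
O..O.O.
O.OO...
O......
..O...O
.O....O
O.....O
..OO.O.
Cell (0,1) differs: gen0=1 vs gen1=0 -> NOT a still life.

Answer: no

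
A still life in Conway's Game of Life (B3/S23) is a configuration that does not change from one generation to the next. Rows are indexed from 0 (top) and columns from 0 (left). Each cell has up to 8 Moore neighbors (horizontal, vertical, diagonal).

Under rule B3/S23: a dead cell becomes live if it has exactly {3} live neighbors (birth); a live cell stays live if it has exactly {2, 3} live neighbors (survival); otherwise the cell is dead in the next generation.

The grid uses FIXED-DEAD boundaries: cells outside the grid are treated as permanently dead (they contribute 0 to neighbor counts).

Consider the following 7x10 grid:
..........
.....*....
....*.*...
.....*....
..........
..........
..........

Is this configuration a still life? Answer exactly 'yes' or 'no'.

Compute generation 1 and compare to generation 0 (given above):
Generation 1:
..........
.....*....
....*.*...
.....*....
..........
..........
..........
The grids are IDENTICAL -> still life.

Answer: yes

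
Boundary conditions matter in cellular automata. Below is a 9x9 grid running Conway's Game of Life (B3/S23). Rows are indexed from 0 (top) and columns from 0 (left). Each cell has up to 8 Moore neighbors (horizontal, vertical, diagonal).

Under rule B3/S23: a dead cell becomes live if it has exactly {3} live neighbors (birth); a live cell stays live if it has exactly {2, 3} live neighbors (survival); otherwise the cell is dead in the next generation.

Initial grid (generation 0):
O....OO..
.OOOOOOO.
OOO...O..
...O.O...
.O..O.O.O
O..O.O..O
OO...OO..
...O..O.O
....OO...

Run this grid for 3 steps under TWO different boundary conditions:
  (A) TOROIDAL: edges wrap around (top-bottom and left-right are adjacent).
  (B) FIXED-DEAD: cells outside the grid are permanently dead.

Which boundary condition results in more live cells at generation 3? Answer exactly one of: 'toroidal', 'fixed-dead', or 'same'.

Under TOROIDAL boundary, generation 3:
O....O...
.OOO.OOOO
.....OO..
..OOO....
OOO..O..O
..O..OO..
..O..OO..
.........
OOO......
Population = 28

Under FIXED-DEAD boundary, generation 3:
..O.OO.O.
....OOO.O
.O.......
.OOOO.O.O
..O..O.OO
.....O.OO
O...OO.OO
.O..O..O.
.....OO..
Population = 32

Comparison: toroidal=28, fixed-dead=32 -> fixed-dead

Answer: fixed-dead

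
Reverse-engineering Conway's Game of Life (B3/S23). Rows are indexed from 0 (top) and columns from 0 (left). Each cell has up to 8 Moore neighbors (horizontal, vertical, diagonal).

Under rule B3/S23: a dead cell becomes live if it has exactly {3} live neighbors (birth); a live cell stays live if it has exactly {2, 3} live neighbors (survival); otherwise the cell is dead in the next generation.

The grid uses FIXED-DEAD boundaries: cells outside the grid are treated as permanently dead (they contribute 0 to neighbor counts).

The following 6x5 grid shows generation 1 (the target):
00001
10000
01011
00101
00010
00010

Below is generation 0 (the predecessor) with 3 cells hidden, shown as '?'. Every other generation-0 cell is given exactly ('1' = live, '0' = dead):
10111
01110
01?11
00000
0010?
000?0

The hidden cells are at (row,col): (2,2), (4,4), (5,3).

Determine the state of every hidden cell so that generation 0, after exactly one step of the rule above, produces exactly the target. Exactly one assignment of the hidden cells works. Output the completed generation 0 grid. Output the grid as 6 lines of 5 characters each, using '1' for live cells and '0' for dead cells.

Answer: 10111
01110
01011
00000
00101
00010

Derivation:
Hidden generation-0 cells (in order): (2,2), (4,4), (5,3).
A hidden cell only influences target cells in its own 3x3 neighborhood. Try each of the 2^3 = 8 assignments, step the completed generation 0 forward once under B3/S23, and compare with the target:
  (2,2)=0 (4,4)=0 (5,3)=0 -> step gives (3,3)='1' but target has '0' -> reject
  (2,2)=0 (4,4)=0 (5,3)=1 -> step gives (3,3)='1' but target has '0' -> reject
  (2,2)=0 (4,4)=1 (5,3)=0 -> step gives (4,3)='0' but target has '1' -> reject
  (2,2)=0 (4,4)=1 (5,3)=1 -> step reproduces the target at every cell -> ACCEPT
  (2,2)=1 (4,4)=0 (5,3)=0 -> step gives (2,3)='0' but target has '1' -> reject
  (2,2)=1 (4,4)=0 (5,3)=1 -> step gives (2,3)='0' but target has '1' -> reject
  (2,2)=1 (4,4)=1 (5,3)=0 -> step gives (2,3)='0' but target has '1' -> reject
  (2,2)=1 (4,4)=1 (5,3)=1 -> step gives (2,3)='0' but target has '1' -> reject
Unique solution: (2,2)=dead, (4,4)=live, (5,3)=live.
Check: live-neighbor counts of every cell in the completed generation 0:
14442
34665
22532
12343
01131
01222
Applying B3/S23 to generation 0 with these counts gives:
00001
10000
01011
00101
00010
00010
which matches the target exactly.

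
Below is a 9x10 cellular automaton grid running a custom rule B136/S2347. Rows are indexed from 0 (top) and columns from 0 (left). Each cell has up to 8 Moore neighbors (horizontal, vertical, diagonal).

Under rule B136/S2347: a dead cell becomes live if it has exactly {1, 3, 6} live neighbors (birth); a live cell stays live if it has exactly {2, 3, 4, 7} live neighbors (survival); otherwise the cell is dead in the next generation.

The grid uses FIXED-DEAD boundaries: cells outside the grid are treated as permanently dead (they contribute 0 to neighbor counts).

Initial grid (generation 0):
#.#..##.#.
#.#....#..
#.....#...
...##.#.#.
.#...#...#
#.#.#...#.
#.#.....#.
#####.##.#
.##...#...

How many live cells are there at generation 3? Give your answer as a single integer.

Simulating step by step:
Generation 0 (given above): 35 live cells
Generation 1: 49 live cells
....#.##.#
#...##.#.#
.#.#.##..#
....#.##..
.##..#.###
#.##..#.##
#.####..##
#..#.####.
###..###.#
Generation 2: 39 live cells
##..#.##..
...##.##.#
...#......
.#.##..#.#
.##.##...#
##....#...
#.#..#.#.#
##.##.....
###.##.#..
Generation 3: 52 live cells
...##.####
..###.###.
##.#.###..
.#.###..#.
.##.###.#.
#..##.#.#.
#######...
#..##...##
###.##..#.
Population at generation 3: 52

Answer: 52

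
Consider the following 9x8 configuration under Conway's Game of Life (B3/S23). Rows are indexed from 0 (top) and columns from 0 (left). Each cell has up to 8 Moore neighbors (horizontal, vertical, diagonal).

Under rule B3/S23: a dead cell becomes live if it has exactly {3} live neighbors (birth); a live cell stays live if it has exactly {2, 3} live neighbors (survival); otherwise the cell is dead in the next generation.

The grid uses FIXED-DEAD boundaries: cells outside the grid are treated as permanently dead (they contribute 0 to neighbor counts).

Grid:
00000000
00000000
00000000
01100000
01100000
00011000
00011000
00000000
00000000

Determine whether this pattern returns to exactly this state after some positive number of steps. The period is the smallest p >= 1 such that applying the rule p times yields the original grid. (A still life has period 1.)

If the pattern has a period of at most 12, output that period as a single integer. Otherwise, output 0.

Answer: 2

Derivation:
Simulating and comparing each generation to the original:
Gen 0 (original, given above): 8 live cells
Gen 1: 6 live cells, differs from original
Gen 2: 8 live cells, MATCHES original -> period = 2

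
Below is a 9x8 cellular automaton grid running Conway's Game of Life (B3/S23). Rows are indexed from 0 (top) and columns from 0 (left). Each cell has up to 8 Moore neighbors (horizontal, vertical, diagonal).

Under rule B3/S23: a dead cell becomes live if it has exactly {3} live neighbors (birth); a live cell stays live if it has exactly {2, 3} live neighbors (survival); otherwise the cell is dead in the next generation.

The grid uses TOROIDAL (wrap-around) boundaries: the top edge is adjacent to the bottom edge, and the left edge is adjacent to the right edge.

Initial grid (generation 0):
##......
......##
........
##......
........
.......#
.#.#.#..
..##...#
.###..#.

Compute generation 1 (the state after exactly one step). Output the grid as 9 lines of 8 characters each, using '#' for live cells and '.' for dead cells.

Answer: ##....#.
#......#
#......#
........
#.......
........
#..##.#.
#.....#.
...#...#

Derivation:
Simulating step by step:
Generation 0 (given above): 17 live cells
Generation 1: 16 live cells
(generation 1 grid is the final answer)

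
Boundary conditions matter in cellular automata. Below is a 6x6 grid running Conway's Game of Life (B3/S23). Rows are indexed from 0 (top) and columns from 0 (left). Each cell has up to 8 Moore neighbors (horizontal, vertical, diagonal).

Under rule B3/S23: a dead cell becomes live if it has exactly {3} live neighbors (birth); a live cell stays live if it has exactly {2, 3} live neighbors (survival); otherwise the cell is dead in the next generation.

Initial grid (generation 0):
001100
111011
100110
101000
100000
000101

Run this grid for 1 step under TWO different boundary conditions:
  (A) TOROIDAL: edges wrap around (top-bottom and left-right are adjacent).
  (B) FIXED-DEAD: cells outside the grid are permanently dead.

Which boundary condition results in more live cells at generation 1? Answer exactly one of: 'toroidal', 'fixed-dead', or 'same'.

Under TOROIDAL boundary, generation 1:
000000
100000
000010
100100
110001
001110
Population = 10

Under FIXED-DEAD boundary, generation 1:
001110
100001
100011
100100
010000
000000
Population = 11

Comparison: toroidal=10, fixed-dead=11 -> fixed-dead

Answer: fixed-dead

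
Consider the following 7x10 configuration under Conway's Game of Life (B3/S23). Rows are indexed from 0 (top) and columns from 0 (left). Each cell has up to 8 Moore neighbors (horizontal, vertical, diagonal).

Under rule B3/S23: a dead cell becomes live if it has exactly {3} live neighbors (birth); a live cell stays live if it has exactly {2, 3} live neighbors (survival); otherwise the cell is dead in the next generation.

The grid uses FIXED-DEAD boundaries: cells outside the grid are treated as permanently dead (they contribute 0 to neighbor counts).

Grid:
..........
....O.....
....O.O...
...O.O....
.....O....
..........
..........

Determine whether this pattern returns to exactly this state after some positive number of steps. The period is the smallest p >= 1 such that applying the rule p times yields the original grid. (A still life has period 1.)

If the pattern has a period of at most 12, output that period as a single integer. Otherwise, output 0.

Simulating and comparing each generation to the original:
Gen 0 (original, given above): 6 live cells
Gen 1: 6 live cells, differs from original
Gen 2: 6 live cells, MATCHES original -> period = 2

Answer: 2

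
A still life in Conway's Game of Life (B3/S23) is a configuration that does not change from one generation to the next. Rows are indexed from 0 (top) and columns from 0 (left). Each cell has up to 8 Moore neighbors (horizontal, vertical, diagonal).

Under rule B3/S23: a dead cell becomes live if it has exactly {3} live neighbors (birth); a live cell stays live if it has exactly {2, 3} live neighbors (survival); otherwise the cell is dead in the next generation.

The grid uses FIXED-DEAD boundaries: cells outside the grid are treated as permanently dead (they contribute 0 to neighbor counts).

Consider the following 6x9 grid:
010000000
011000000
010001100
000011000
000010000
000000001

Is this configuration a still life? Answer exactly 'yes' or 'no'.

Answer: no

Derivation:
Compute generation 1 and compare to generation 0 (given above):
Generation 1:
011000000
111000000
011011100
000010100
000011000
000000000
Cell (0,2) differs: gen0=0 vs gen1=1 -> NOT a still life.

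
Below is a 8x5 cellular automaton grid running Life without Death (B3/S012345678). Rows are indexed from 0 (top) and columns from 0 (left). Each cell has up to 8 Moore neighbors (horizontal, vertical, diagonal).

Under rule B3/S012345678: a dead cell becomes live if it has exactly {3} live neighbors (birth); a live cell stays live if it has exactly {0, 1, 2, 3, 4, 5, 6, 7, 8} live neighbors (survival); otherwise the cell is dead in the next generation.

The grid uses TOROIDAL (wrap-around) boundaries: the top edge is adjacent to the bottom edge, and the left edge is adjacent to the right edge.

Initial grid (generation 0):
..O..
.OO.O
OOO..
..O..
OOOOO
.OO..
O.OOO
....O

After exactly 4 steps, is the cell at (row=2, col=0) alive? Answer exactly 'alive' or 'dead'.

Simulating step by step:
Generation 0 (given above): 20 live cells
Generation 1: 25 live cells
OOO..
.OO.O
OOO..
..O..
OOOOO
.OO..
O.OOO
OOO.O
Generation 2: 25 live cells
OOO..
.OO.O
OOO..
..O..
OOOOO
.OO..
O.OOO
OOO.O
Generation 3: 25 live cells
OOO..
.OO.O
OOO..
..O..
OOOOO
.OO..
O.OOO
OOO.O
Generation 4: 25 live cells
OOO..
.OO.O
OOO..
..O..
OOOOO
.OO..
O.OOO
OOO.O

Cell (2,0) at generation 4: 1 -> alive

Answer: alive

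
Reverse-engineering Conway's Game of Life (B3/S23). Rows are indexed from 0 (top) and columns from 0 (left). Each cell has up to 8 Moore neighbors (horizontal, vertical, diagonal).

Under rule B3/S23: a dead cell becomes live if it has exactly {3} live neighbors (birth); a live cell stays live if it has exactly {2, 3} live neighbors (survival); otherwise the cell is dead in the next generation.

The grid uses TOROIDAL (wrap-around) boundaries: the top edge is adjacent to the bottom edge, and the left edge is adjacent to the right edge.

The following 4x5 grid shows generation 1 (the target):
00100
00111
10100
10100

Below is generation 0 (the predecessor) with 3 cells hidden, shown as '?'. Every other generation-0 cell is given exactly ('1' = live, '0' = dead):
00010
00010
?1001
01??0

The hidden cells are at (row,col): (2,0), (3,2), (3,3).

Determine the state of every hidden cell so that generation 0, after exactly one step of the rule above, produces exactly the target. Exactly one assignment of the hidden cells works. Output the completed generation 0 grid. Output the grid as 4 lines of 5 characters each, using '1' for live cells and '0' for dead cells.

Answer: 00010
00010
01001
01000

Derivation:
Hidden generation-0 cells (in order): (2,0), (3,2), (3,3).
A hidden cell only influences target cells in its own 3x3 neighborhood. Try each of the 2^3 = 8 assignments, step the completed generation 0 forward once under B3/S23, and compare with the target:
  (2,0)=0 (3,2)=0 (3,3)=0 -> step reproduces the target at every cell -> ACCEPT
  (2,0)=0 (3,2)=0 (3,3)=1 -> step gives (0,2)='0' but target has '1' -> reject
  (2,0)=0 (3,2)=1 (3,3)=0 -> step gives (0,2)='0' but target has '1' -> reject
  (2,0)=0 (3,2)=1 (3,3)=1 -> step gives (0,2)='0' but target has '1' -> reject
  (2,0)=1 (3,2)=0 (3,3)=0 -> step gives (1,0)='1' but target has '0' -> reject
  (2,0)=1 (3,2)=0 (3,3)=1 -> step gives (0,2)='0' but target has '1' -> reject
  (2,0)=1 (3,2)=1 (3,3)=0 -> step gives (0,2)='0' but target has '1' -> reject
  (2,0)=1 (3,2)=1 (3,3)=1 -> step gives (0,2)='0' but target has '1' -> reject
Unique solution: (2,0)=dead, (3,2)=dead, (3,3)=dead.
Check: live-neighbor counts of every cell in the completed generation 0:
11312
21323
31321
31322
Applying B3/S23 to generation 0 with these counts gives:
00100
00111
10100
10100
which matches the target exactly.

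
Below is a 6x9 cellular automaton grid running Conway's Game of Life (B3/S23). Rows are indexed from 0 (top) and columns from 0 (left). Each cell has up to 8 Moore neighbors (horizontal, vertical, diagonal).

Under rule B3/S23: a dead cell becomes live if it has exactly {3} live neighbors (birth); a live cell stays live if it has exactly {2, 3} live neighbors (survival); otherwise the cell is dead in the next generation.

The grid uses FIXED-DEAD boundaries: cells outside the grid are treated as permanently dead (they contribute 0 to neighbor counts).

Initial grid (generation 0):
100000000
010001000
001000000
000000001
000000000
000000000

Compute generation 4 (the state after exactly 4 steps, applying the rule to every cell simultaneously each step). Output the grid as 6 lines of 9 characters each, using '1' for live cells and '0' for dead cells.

Answer: 000000000
000000000
000000000
000000000
000000000
000000000

Derivation:
Simulating step by step:
Generation 0 (given above): 5 live cells
Generation 1: 1 live cells
000000000
010000000
000000000
000000000
000000000
000000000
Generation 2: 0 live cells
000000000
000000000
000000000
000000000
000000000
000000000
Generation 3: 0 live cells
000000000
000000000
000000000
000000000
000000000
000000000
Generation 4: 0 live cells
(generation 4 grid is the final answer)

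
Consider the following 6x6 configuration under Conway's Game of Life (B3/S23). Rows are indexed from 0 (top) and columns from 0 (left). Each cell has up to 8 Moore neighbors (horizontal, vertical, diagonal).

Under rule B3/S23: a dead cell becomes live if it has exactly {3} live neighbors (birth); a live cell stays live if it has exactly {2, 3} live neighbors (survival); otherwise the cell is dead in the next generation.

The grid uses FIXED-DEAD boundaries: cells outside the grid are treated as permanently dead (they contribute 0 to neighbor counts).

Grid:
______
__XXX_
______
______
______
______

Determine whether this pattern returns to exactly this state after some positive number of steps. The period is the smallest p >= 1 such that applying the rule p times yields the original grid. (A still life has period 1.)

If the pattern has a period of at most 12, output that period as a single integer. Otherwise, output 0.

Simulating and comparing each generation to the original:
Gen 0 (original, given above): 3 live cells
Gen 1: 3 live cells, differs from original
Gen 2: 3 live cells, MATCHES original -> period = 2

Answer: 2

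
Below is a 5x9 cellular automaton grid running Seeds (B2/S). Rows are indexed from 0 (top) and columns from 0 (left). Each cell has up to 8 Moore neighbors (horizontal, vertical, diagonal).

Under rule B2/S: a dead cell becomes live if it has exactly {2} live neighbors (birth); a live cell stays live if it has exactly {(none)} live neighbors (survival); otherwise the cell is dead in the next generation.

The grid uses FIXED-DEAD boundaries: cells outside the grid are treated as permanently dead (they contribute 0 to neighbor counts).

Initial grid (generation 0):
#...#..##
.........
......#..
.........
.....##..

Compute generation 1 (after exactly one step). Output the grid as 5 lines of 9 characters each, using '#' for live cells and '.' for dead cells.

Answer: .........
.....##.#
.........
.......#.
.........

Derivation:
Simulating step by step:
Generation 0 (given above): 7 live cells
Generation 1: 4 live cells
(generation 1 grid is the final answer)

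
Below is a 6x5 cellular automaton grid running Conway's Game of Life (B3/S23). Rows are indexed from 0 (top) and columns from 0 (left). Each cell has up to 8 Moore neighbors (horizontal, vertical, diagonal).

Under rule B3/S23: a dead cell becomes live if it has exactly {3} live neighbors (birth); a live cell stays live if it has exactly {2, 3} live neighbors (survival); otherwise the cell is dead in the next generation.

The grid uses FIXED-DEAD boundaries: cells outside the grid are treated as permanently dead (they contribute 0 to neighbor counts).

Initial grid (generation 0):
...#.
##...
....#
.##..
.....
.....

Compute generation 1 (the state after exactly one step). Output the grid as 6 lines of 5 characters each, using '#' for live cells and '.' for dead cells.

Answer: .....
.....
#.#..
.....
.....
.....

Derivation:
Simulating step by step:
Generation 0 (given above): 6 live cells
Generation 1: 2 live cells
(generation 1 grid is the final answer)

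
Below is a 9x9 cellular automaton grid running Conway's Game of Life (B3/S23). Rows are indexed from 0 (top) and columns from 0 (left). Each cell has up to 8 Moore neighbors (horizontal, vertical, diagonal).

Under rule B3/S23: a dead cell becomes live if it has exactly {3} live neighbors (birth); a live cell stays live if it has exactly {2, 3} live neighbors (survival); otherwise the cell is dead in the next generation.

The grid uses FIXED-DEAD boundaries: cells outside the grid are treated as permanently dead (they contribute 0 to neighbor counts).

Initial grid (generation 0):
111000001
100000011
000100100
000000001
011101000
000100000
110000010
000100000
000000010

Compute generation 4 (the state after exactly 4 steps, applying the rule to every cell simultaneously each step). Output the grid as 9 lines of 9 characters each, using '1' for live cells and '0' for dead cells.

Simulating step by step:
Generation 0 (given above): 20 live cells
Generation 1: 18 live cells
110000011
101000011
000000001
000110000
001110000
100110000
001000000
000000000
000000000
Generation 2: 15 live cells
110000011
100000000
000100011
001010000
001001000
010010000
000100000
000000000
000000000
Generation 3: 14 live cells
110000000
110000000
000100000
001010000
011011000
001110000
000000000
000000000
000000000
Generation 4: 19 live cells
(generation 4 grid is the final answer)

Answer: 110000000
111000000
011100000
011011000
010001000
011011000
000100000
000000000
000000000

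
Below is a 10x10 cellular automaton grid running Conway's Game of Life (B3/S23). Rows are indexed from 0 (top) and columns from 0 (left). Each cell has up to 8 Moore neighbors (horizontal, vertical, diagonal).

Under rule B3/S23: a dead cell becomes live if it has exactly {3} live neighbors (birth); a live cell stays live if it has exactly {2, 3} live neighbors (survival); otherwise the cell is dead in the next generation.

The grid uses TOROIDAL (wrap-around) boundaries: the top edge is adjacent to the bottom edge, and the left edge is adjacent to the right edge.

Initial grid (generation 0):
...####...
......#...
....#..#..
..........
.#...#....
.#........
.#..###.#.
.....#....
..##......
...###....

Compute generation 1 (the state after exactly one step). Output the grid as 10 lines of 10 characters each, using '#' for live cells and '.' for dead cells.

Answer: ...#..#...
...#..##..
..........
..........
..........
###.#.#...
....###...
..##.##...
..##.#....
......#...

Derivation:
Simulating step by step:
Generation 0 (given above): 21 live cells
Generation 1: 21 live cells
(generation 1 grid is the final answer)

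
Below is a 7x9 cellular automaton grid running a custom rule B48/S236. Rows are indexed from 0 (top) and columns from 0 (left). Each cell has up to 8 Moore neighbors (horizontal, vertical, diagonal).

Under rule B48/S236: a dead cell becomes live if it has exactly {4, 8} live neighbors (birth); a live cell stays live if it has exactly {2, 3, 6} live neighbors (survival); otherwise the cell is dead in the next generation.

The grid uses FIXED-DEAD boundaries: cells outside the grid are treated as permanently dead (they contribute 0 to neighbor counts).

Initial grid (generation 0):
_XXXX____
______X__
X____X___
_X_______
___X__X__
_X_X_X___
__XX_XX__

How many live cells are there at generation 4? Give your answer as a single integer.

Simulating step by step:
Generation 0 (given above): 17 live cells
Generation 1: 11 live cells
__XX_____
_________
_________
_________
__X______
___X_XX__
__XXXXX__
Generation 2: 5 live cells
_________
_________
_________
_________
_________
__X___X__
__XX__X__
Generation 3: 3 live cells
_________
_________
_________
_________
_________
__X______
__XX_____
Generation 4: 3 live cells
_________
_________
_________
_________
_________
__X______
__XX_____
Population at generation 4: 3

Answer: 3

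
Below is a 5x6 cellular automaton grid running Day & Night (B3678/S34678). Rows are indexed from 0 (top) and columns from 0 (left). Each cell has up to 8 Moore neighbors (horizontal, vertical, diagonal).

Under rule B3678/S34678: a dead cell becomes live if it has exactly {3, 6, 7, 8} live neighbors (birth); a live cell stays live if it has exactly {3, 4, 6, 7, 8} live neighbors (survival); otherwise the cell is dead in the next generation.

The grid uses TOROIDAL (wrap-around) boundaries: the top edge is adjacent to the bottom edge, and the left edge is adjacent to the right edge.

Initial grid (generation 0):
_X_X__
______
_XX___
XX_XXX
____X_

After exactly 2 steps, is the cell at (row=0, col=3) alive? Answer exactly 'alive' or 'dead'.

Answer: dead

Derivation:
Simulating step by step:
Generation 0 (given above): 10 live cells
Generation 1: 13 live cells
______
_X____
_XXXXX
XX_XXX
_X__X_
Generation 2: 13 live cells
______
X__XX_
XX_X_X
_XX_X_
__XXX_

Cell (0,3) at generation 2: 0 -> dead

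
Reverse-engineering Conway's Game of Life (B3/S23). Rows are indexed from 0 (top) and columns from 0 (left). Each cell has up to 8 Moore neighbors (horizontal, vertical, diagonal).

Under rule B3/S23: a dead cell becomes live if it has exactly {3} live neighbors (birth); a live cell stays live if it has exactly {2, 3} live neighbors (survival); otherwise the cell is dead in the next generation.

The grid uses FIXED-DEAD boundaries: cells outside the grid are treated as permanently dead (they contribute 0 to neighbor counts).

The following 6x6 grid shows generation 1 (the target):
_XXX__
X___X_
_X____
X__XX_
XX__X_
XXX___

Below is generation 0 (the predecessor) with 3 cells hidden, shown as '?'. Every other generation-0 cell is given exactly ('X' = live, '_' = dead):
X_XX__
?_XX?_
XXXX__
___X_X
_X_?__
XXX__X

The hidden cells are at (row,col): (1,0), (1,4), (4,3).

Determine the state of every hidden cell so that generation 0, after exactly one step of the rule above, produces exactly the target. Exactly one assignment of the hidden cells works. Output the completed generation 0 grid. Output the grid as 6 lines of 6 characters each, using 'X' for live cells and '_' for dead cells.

Hidden generation-0 cells (in order): (1,0), (1,4), (4,3).
A hidden cell only influences target cells in its own 3x3 neighborhood. Try each of the 2^3 = 8 assignments, step the completed generation 0 forward once under B3/S23, and compare with the target:
  (1,0)=_ (1,4)=_ (4,3)=_ -> step reproduces the target at every cell -> ACCEPT
  (1,0)=_ (1,4)=_ (4,3)=X -> step gives (3,4)='_' but target has 'X' -> reject
  (1,0)=_ (1,4)=X (4,3)=_ -> step gives (0,3)='_' but target has 'X' -> reject
  (1,0)=_ (1,4)=X (4,3)=X -> step gives (0,3)='_' but target has 'X' -> reject
  (1,0)=X (1,4)=_ (4,3)=_ -> step gives (0,1)='_' but target has 'X' -> reject
  (1,0)=X (1,4)=_ (4,3)=X -> step gives (0,1)='_' but target has 'X' -> reject
  (1,0)=X (1,4)=X (4,3)=_ -> step gives (0,1)='_' but target has 'X' -> reject
  (1,0)=X (1,4)=X (4,3)=X -> step gives (0,1)='_' but target has 'X' -> reject
Unique solution: (1,0)=dead, (1,4)=dead, (4,3)=dead.
Check: live-neighbor counts of every cell in the completed generation 0:
033320
366530
135441
345230
334232
232110
Applying B3/S23 to generation 0 with these counts gives:
_XXX__
X___X_
_X____
X__XX_
XX__X_
XXX___
which matches the target exactly.

Answer: X_XX__
__XX__
XXXX__
___X_X
_X____
XXX__X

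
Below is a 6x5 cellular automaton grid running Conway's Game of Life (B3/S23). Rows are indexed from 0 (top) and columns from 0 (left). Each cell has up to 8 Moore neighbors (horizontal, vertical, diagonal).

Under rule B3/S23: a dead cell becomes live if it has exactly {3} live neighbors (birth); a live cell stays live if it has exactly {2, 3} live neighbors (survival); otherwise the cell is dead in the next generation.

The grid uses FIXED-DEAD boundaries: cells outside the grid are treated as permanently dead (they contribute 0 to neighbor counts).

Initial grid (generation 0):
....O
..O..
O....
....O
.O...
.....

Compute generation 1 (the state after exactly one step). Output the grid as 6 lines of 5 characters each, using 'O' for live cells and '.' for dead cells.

Simulating step by step:
Generation 0 (given above): 5 live cells
Generation 1: 0 live cells
(generation 1 grid is the final answer)

Answer: .....
.....
.....
.....
.....
.....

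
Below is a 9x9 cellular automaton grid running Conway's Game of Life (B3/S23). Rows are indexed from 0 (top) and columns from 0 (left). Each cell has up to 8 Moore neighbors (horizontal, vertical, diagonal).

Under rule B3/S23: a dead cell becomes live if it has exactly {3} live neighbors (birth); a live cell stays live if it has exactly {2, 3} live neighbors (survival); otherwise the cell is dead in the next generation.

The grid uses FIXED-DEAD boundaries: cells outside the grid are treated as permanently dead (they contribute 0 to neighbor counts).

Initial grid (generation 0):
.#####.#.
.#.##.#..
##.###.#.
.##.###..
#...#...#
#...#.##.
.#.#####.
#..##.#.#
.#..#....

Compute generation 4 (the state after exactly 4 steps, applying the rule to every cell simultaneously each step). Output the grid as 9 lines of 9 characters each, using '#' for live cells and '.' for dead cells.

Answer: .......#.
.......##
......#.#
......#..
......##.
##.......
.#####...
...#.##..
.....##..

Derivation:
Simulating step by step:
Generation 0 (given above): 41 live cells
Generation 1: 24 live cells
.#...##..
.......#.
#......#.
..#...##.
#...#....
##......#
###.....#
##....#..
...###...
Generation 2: 18 live cells
......#..
.......#.
.......##
.#....##.
#......#.
..#......
..#....#.
#..###...
....##...
Generation 3: 17 live cells
.........
......###
........#
......#..
.#....##.
.#.......
.##.#....
...#.##..
...#.#...
Generation 4: 20 live cells
(generation 4 grid is the final answer)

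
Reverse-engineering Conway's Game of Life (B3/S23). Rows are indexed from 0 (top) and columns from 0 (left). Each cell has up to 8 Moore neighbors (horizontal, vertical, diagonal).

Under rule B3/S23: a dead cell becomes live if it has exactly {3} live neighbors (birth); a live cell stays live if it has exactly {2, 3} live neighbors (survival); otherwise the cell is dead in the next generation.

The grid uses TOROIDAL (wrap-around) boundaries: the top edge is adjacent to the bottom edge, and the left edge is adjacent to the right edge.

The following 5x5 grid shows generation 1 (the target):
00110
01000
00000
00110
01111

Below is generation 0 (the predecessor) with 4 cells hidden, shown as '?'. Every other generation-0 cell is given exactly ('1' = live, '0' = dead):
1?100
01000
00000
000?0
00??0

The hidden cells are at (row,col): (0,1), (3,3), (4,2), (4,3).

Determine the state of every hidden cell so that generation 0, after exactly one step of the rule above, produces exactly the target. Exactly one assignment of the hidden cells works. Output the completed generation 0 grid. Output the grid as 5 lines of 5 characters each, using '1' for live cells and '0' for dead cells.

Answer: 10100
01000
00000
00010
00110

Derivation:
Hidden generation-0 cells (in order): (0,1), (3,3), (4,2), (4,3).
A hidden cell only influences target cells in its own 3x3 neighborhood. Try each of the 2^4 = 16 assignments, step the completed generation 0 forward once under B3/S23, and compare with the target:
  (0,1)=0 (3,3)=0 (4,2)=0 (4,3)=0 -> step gives (0,1)='1' but target has '0' -> reject
  (0,1)=0 (3,3)=0 (4,2)=0 (4,3)=1 -> step gives (0,1)='1' but target has '0' -> reject
  (0,1)=0 (3,3)=0 (4,2)=1 (4,3)=0 -> step gives (0,3)='0' but target has '1' -> reject
  (0,1)=0 (3,3)=0 (4,2)=1 (4,3)=1 -> step gives (3,2)='0' but target has '1' -> reject
  (0,1)=0 (3,3)=1 (4,2)=0 (4,3)=0 -> step gives (0,1)='1' but target has '0' -> reject
  (0,1)=0 (3,3)=1 (4,2)=0 (4,3)=1 -> step gives (0,1)='1' but target has '0' -> reject
  (0,1)=0 (3,3)=1 (4,2)=1 (4,3)=0 -> step gives (0,3)='0' but target has '1' -> reject
  (0,1)=0 (3,3)=1 (4,2)=1 (4,3)=1 -> step reproduces the target at every cell -> ACCEPT
  (0,1)=1 (3,3)=0 (4,2)=0 (4,3)=0 -> step gives (0,0)='1' but target has '0' -> reject
  (0,1)=1 (3,3)=0 (4,2)=0 (4,3)=1 -> step gives (0,0)='1' but target has '0' -> reject
  (0,1)=1 (3,3)=0 (4,2)=1 (4,3)=0 -> step gives (0,0)='1' but target has '0' -> reject
  (0,1)=1 (3,3)=0 (4,2)=1 (4,3)=1 -> step gives (0,0)='1' but target has '0' -> reject
  (0,1)=1 (3,3)=1 (4,2)=0 (4,3)=0 -> step gives (0,0)='1' but target has '0' -> reject
  (0,1)=1 (3,3)=1 (4,2)=0 (4,3)=1 -> step gives (0,0)='1' but target has '0' -> reject
  (0,1)=1 (3,3)=1 (4,2)=1 (4,3)=0 -> step gives (0,0)='1' but target has '0' -> reject
  (0,1)=1 (3,3)=1 (4,2)=1 (4,3)=1 -> step gives (0,0)='1' but target has '0' -> reject
Unique solution: (0,1)=dead, (3,3)=live, (4,2)=live, (4,3)=live.
Check: live-neighbor counts of every cell in the completed generation 0:
14332
22211
11211
01322
13333
Applying B3/S23 to generation 0 with these counts gives:
00110
01000
00000
00110
01111
which matches the target exactly.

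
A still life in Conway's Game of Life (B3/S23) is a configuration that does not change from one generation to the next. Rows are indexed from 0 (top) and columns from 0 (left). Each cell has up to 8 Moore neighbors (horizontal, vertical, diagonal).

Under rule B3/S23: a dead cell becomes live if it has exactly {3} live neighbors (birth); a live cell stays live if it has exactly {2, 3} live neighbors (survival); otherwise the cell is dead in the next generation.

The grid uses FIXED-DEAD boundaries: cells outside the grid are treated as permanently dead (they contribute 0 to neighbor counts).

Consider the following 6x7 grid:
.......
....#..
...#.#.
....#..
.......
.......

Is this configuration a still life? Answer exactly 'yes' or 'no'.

Answer: yes

Derivation:
Compute generation 1 and compare to generation 0 (given above):
Generation 1:
.......
....#..
...#.#.
....#..
.......
.......
The grids are IDENTICAL -> still life.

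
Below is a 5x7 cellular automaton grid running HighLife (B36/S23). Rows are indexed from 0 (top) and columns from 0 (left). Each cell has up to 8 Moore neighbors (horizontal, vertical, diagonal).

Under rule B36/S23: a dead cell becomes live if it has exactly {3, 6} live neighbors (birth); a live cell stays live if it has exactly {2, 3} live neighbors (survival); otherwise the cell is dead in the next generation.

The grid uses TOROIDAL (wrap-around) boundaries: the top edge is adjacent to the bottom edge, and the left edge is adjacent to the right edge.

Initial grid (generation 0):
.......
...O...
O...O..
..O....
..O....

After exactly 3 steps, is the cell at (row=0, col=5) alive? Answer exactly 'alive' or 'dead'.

Simulating step by step:
Generation 0 (given above): 5 live cells
Generation 1: 3 live cells
.......
.......
...O...
.O.O...
.......
Generation 2: 2 live cells
.......
.......
..O....
..O....
.......
Generation 3: 0 live cells
.......
.......
.......
.......
.......

Cell (0,5) at generation 3: 0 -> dead

Answer: dead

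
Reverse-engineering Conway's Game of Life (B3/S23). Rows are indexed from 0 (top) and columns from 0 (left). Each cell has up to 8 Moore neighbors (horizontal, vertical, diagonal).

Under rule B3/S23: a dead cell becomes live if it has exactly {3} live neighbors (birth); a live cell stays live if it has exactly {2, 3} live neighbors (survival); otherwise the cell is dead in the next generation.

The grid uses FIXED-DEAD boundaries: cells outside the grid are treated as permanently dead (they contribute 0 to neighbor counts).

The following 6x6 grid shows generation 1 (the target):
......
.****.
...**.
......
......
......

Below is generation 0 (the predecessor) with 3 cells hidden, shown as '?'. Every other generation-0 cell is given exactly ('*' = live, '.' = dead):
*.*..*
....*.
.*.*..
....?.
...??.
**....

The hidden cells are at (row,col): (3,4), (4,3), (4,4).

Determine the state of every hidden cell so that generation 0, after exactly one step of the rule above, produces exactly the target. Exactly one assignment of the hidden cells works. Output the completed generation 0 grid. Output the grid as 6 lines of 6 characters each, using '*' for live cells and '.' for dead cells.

Hidden generation-0 cells (in order): (3,4), (4,3), (4,4).
A hidden cell only influences target cells in its own 3x3 neighborhood. Try each of the 2^3 = 8 assignments, step the completed generation 0 forward once under B3/S23, and compare with the target:
  (3,4)=. (4,3)=. (4,4)=. -> step gives (2,3)='.' but target has '*' -> reject
  (3,4)=. (4,3)=. (4,4)=* -> step gives (2,3)='.' but target has '*' -> reject
  (3,4)=. (4,3)=* (4,4)=. -> step gives (2,3)='.' but target has '*' -> reject
  (3,4)=. (4,3)=* (4,4)=* -> step gives (2,3)='.' but target has '*' -> reject
  (3,4)=* (4,3)=. (4,4)=. -> step reproduces the target at every cell -> ACCEPT
  (3,4)=* (4,3)=. (4,4)=* -> step gives (3,3)='*' but target has '.' -> reject
  (3,4)=* (4,3)=* (4,4)=. -> step gives (3,2)='*' but target has '.' -> reject
  (3,4)=* (4,3)=* (4,4)=* -> step gives (3,2)='*' but target has '.' -> reject
Unique solution: (3,4)=live, (4,3)=dead, (4,4)=dead.
Check: live-neighbor counts of every cell in the completed generation 0:
020221
233322
102232
112211
221111
111000
Applying B3/S23 to generation 0 with these counts gives:
......
.****.
...**.
......
......
......
which matches the target exactly.

Answer: *.*..*
....*.
.*.*..
....*.
......
**....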